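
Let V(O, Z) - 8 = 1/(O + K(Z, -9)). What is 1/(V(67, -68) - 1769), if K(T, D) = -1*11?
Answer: -56/98615 ≈ -0.00056786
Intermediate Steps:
K(T, D) = -11
V(O, Z) = 8 + 1/(-11 + O) (V(O, Z) = 8 + 1/(O - 11) = 8 + 1/(-11 + O))
1/(V(67, -68) - 1769) = 1/((-87 + 8*67)/(-11 + 67) - 1769) = 1/((-87 + 536)/56 - 1769) = 1/((1/56)*449 - 1769) = 1/(449/56 - 1769) = 1/(-98615/56) = -56/98615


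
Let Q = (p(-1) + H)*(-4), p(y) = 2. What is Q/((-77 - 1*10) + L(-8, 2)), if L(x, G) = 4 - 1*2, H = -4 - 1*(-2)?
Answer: 0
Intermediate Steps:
H = -2 (H = -4 + 2 = -2)
L(x, G) = 2 (L(x, G) = 4 - 2 = 2)
Q = 0 (Q = (2 - 2)*(-4) = 0*(-4) = 0)
Q/((-77 - 1*10) + L(-8, 2)) = 0/((-77 - 1*10) + 2) = 0/((-77 - 10) + 2) = 0/(-87 + 2) = 0/(-85) = 0*(-1/85) = 0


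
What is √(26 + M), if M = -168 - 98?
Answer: 4*I*√15 ≈ 15.492*I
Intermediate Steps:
M = -266
√(26 + M) = √(26 - 266) = √(-240) = 4*I*√15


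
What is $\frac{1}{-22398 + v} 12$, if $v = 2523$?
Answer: $- \frac{4}{6625} \approx -0.00060377$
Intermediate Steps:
$\frac{1}{-22398 + v} 12 = \frac{1}{-22398 + 2523} \cdot 12 = \frac{1}{-19875} \cdot 12 = \left(- \frac{1}{19875}\right) 12 = - \frac{4}{6625}$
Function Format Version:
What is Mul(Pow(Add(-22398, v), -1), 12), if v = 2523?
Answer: Rational(-4, 6625) ≈ -0.00060377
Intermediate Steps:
Mul(Pow(Add(-22398, v), -1), 12) = Mul(Pow(Add(-22398, 2523), -1), 12) = Mul(Pow(-19875, -1), 12) = Mul(Rational(-1, 19875), 12) = Rational(-4, 6625)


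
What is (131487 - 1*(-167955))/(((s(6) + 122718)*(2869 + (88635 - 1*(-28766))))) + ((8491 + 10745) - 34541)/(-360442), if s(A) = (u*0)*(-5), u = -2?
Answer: 9416621833361/221661224895255 ≈ 0.042482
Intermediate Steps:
s(A) = 0 (s(A) = -2*0*(-5) = 0*(-5) = 0)
(131487 - 1*(-167955))/(((s(6) + 122718)*(2869 + (88635 - 1*(-28766))))) + ((8491 + 10745) - 34541)/(-360442) = (131487 - 1*(-167955))/(((0 + 122718)*(2869 + (88635 - 1*(-28766))))) + ((8491 + 10745) - 34541)/(-360442) = (131487 + 167955)/((122718*(2869 + (88635 + 28766)))) + (19236 - 34541)*(-1/360442) = 299442/((122718*(2869 + 117401))) - 15305*(-1/360442) = 299442/((122718*120270)) + 15305/360442 = 299442/14759293860 + 15305/360442 = 299442*(1/14759293860) + 15305/360442 = 49907/2459882310 + 15305/360442 = 9416621833361/221661224895255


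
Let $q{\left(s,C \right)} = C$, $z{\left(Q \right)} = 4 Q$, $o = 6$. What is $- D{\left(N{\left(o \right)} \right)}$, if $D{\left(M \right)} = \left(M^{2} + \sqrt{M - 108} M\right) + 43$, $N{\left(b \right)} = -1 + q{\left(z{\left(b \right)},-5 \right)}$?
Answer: $-79 + 6 i \sqrt{114} \approx -79.0 + 64.063 i$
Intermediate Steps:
$N{\left(b \right)} = -6$ ($N{\left(b \right)} = -1 - 5 = -6$)
$D{\left(M \right)} = 43 + M^{2} + M \sqrt{-108 + M}$ ($D{\left(M \right)} = \left(M^{2} + \sqrt{-108 + M} M\right) + 43 = \left(M^{2} + M \sqrt{-108 + M}\right) + 43 = 43 + M^{2} + M \sqrt{-108 + M}$)
$- D{\left(N{\left(o \right)} \right)} = - (43 + \left(-6\right)^{2} - 6 \sqrt{-108 - 6}) = - (43 + 36 - 6 \sqrt{-114}) = - (43 + 36 - 6 i \sqrt{114}) = - (79 - 6 i \sqrt{114}) = -79 + 6 i \sqrt{114}$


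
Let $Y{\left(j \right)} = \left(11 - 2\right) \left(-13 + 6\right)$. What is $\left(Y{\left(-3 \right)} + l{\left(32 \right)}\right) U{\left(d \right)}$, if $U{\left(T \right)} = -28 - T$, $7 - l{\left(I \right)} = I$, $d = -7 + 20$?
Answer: $3608$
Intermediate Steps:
$d = 13$
$l{\left(I \right)} = 7 - I$
$Y{\left(j \right)} = -63$ ($Y{\left(j \right)} = 9 \left(-7\right) = -63$)
$\left(Y{\left(-3 \right)} + l{\left(32 \right)}\right) U{\left(d \right)} = \left(-63 + \left(7 - 32\right)\right) \left(-28 - 13\right) = \left(-63 - 25\right) \left(-41\right) = \left(-88\right) \left(-41\right) = 3608$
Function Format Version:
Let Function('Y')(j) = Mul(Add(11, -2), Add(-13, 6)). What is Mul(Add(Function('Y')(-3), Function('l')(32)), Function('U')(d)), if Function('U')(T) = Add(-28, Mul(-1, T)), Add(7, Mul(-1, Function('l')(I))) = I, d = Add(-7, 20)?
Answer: 3608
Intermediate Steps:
d = 13
Function('l')(I) = Add(7, Mul(-1, I))
Function('Y')(j) = -63 (Function('Y')(j) = Mul(9, -7) = -63)
Mul(Add(Function('Y')(-3), Function('l')(32)), Function('U')(d)) = Mul(Add(-63, Add(7, Mul(-1, 32))), Add(-28, Mul(-1, 13))) = Mul(Add(-63, Add(7, -32)), Add(-28, -13)) = Mul(Add(-63, -25), -41) = Mul(-88, -41) = 3608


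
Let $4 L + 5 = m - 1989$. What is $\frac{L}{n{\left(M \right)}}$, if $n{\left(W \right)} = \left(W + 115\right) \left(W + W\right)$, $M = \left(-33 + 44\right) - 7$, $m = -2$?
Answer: $- \frac{499}{952} \approx -0.52416$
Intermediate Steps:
$M = 4$ ($M = 11 - 7 = 4$)
$n{\left(W \right)} = 2 W \left(115 + W\right)$ ($n{\left(W \right)} = \left(115 + W\right) 2 W = 2 W \left(115 + W\right)$)
$L = -499$ ($L = - \frac{5}{4} + \frac{-2 - 1989}{4} = - \frac{5}{4} + \frac{1}{4} \left(-1991\right) = - \frac{5}{4} - \frac{1991}{4} = -499$)
$\frac{L}{n{\left(M \right)}} = - \frac{499}{2 \cdot 4 \left(115 + 4\right)} = - \frac{499}{2 \cdot 4 \cdot 119} = - \frac{499}{952}$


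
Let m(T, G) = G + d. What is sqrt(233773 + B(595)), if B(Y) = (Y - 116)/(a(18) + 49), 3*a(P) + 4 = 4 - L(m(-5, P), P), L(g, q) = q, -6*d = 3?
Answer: 359*sqrt(3354)/43 ≈ 483.51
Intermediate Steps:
d = -1/2 (d = -1/6*3 = -1/2 ≈ -0.50000)
m(T, G) = -1/2 + G (m(T, G) = G - 1/2 = -1/2 + G)
a(P) = -P/3 (a(P) = -4/3 + (4 - P)/3 = -4/3 + (4/3 - P/3) = -P/3)
B(Y) = -116/43 + Y/43 (B(Y) = (Y - 116)/(-1/3*18 + 49) = (-116 + Y)/(-6 + 49) = (-116 + Y)/43 = (-116 + Y)*(1/43) = -116/43 + Y/43)
sqrt(233773 + B(595)) = sqrt(233773 + (-116/43 + (1/43)*595)) = sqrt(233773 + (-116/43 + 595/43)) = sqrt(233773 + 479/43) = sqrt(10052718/43) = 359*sqrt(3354)/43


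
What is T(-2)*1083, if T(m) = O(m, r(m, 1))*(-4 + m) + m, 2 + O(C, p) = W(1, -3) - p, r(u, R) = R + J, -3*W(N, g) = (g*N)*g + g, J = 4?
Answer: 56316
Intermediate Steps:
W(N, g) = -g/3 - N*g²/3 (W(N, g) = -((g*N)*g + g)/3 = -((N*g)*g + g)/3 = -(N*g² + g)/3 = -(g + N*g²)/3 = -g/3 - N*g²/3)
r(u, R) = 4 + R (r(u, R) = R + 4 = 4 + R)
O(C, p) = -4 - p (O(C, p) = -2 + (-⅓*(-3)*(1 + 1*(-3)) - p) = -2 + (-⅓*(-3)*(1 - 3) - p) = -2 + (-⅓*(-3)*(-2) - p) = -2 + (-2 - p) = -4 - p)
T(m) = 36 - 8*m (T(m) = (-4 - (4 + 1))*(-4 + m) + m = (-4 - 1*5)*(-4 + m) + m = (-4 - 5)*(-4 + m) + m = -9*(-4 + m) + m = (36 - 9*m) + m = 36 - 8*m)
T(-2)*1083 = (36 - 8*(-2))*1083 = (36 + 16)*1083 = 52*1083 = 56316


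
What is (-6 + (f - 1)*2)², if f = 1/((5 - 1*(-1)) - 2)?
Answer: 225/4 ≈ 56.250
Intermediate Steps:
f = ¼ (f = 1/((5 + 1) - 2) = 1/(6 - 2) = 1/4 = ¼ ≈ 0.25000)
(-6 + (f - 1)*2)² = (-6 + (¼ - 1)*2)² = (-6 - ¾*2)² = (-6 - 3/2)² = (-15/2)² = 225/4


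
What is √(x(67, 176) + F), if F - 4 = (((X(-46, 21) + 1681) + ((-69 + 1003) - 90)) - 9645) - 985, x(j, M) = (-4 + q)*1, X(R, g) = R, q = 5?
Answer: I*√8146 ≈ 90.255*I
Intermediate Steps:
x(j, M) = 1 (x(j, M) = (-4 + 5)*1 = 1*1 = 1)
F = -8147 (F = 4 + ((((-46 + 1681) + ((-69 + 1003) - 90)) - 9645) - 985) = 4 + (((1635 + (934 - 90)) - 9645) - 985) = 4 + (((1635 + 844) - 9645) - 985) = 4 + ((2479 - 9645) - 985) = 4 + (-7166 - 985) = 4 - 8151 = -8147)
√(x(67, 176) + F) = √(1 - 8147) = √(-8146) = I*√8146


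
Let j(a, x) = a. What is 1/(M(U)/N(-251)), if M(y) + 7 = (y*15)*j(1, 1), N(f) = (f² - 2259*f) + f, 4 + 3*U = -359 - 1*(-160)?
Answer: -629759/1022 ≈ -616.20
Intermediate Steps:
U = -203/3 (U = -4/3 + (-359 - 1*(-160))/3 = -4/3 + (-359 + 160)/3 = -4/3 + (⅓)*(-199) = -4/3 - 199/3 = -203/3 ≈ -67.667)
N(f) = f² - 2258*f
M(y) = -7 + 15*y (M(y) = -7 + (y*15)*1 = -7 + (15*y)*1 = -7 + 15*y)
1/(M(U)/N(-251)) = 1/((-7 + 15*(-203/3))/((-251*(-2258 - 251)))) = 1/((-7 - 1015)/((-251*(-2509)))) = 1/(-1022/629759) = -629759/1022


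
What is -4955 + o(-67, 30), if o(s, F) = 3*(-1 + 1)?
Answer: -4955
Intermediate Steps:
o(s, F) = 0 (o(s, F) = 3*0 = 0)
-4955 + o(-67, 30) = -4955 + 0 = -4955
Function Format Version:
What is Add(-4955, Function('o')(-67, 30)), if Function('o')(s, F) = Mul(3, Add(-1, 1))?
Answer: -4955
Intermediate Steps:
Function('o')(s, F) = 0 (Function('o')(s, F) = Mul(3, 0) = 0)
Add(-4955, Function('o')(-67, 30)) = Add(-4955, 0) = -4955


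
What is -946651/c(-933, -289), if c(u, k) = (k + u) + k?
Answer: 946651/1511 ≈ 626.51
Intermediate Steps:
c(u, k) = u + 2*k
-946651/c(-933, -289) = -946651/(-933 + 2*(-289)) = -946651/(-933 - 578) = -946651/(-1511) = -946651*(-1/1511) = 946651/1511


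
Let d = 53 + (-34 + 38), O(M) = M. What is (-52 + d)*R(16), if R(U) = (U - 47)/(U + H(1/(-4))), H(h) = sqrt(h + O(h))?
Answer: -4960/513 + 155*I*sqrt(2)/513 ≈ -9.6686 + 0.4273*I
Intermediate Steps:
d = 57 (d = 53 + 4 = 57)
H(h) = sqrt(2)*sqrt(h) (H(h) = sqrt(h + h) = sqrt(2*h) = sqrt(2)*sqrt(h))
R(U) = (-47 + U)/(U + I*sqrt(2)/2) (R(U) = (U - 47)/(U + sqrt(2)*sqrt(1/(-4))) = (-47 + U)/(U + sqrt(2)*sqrt(1*(-1/4))) = (-47 + U)/(U + sqrt(2)*sqrt(-1/4)) = (-47 + U)/(U + sqrt(2)*(I/2)) = (-47 + U)/(U + I*sqrt(2)/2))
(-52 + d)*R(16) = (-52 + 57)*(2*(-47 + 16)/(2*16 + I*sqrt(2))) = 5*(2*(-31)/(32 + I*sqrt(2))) = 5*(-62/(32 + I*sqrt(2))) = -310/(32 + I*sqrt(2))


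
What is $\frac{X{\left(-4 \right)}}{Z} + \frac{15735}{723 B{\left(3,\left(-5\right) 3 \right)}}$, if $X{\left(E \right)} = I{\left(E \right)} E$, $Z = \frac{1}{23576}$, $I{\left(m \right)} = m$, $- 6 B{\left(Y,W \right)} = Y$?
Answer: $\frac{90898566}{241} \approx 3.7717 \cdot 10^{5}$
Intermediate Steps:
$B{\left(Y,W \right)} = - \frac{Y}{6}$
$Z = \frac{1}{23576} \approx 4.2416 \cdot 10^{-5}$
$X{\left(E \right)} = E^{2}$ ($X{\left(E \right)} = E E = E^{2}$)
$\frac{X{\left(-4 \right)}}{Z} + \frac{15735}{723 B{\left(3,\left(-5\right) 3 \right)}} = \left(-4\right)^{2} \frac{1}{\frac{1}{23576}} + \frac{15735}{723 \left(\left(- \frac{1}{6}\right) 3\right)} = 16 \cdot 23576 + \frac{15735}{723 \left(- \frac{1}{2}\right)} = 377216 + \frac{15735}{- \frac{723}{2}} = 377216 + 15735 \left(- \frac{2}{723}\right) = 377216 - \frac{10490}{241} = \frac{90898566}{241}$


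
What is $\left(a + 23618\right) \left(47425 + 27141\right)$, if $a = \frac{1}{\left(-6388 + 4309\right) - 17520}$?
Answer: $\frac{34515794670446}{19599} \approx 1.7611 \cdot 10^{9}$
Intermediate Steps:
$a = - \frac{1}{19599}$ ($a = \frac{1}{-2079 - 17520} = \frac{1}{-19599} = - \frac{1}{19599} \approx -5.1023 \cdot 10^{-5}$)
$\left(a + 23618\right) \left(47425 + 27141\right) = \left(- \frac{1}{19599} + 23618\right) \left(47425 + 27141\right) = \frac{462889181}{19599} \cdot 74566 = \frac{34515794670446}{19599}$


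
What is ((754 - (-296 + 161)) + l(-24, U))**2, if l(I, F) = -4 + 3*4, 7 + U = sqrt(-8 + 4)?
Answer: 804609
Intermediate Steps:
U = -7 + 2*I (U = -7 + sqrt(-8 + 4) = -7 + sqrt(-4) = -7 + 2*I ≈ -7.0 + 2.0*I)
l(I, F) = 8 (l(I, F) = -4 + 12 = 8)
((754 - (-296 + 161)) + l(-24, U))**2 = ((754 - (-296 + 161)) + 8)**2 = ((754 - 1*(-135)) + 8)**2 = ((754 + 135) + 8)**2 = (889 + 8)**2 = 897**2 = 804609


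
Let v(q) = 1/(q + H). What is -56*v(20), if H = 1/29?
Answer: -232/83 ≈ -2.7952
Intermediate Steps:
H = 1/29 ≈ 0.034483
v(q) = 1/(1/29 + q) (v(q) = 1/(q + 1/29) = 1/(1/29 + q))
-56*v(20) = -1624/(1 + 29*20) = -1624/(1 + 580) = -1624/581 = -56*29/581 = -232/83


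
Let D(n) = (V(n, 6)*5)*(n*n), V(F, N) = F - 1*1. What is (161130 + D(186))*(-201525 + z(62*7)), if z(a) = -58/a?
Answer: -1406493746858220/217 ≈ -6.4815e+12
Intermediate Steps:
V(F, N) = -1 + F (V(F, N) = F - 1 = -1 + F)
D(n) = n**2*(-5 + 5*n) (D(n) = ((-1 + n)*5)*(n*n) = (-5 + 5*n)*n**2 = n**2*(-5 + 5*n))
(161130 + D(186))*(-201525 + z(62*7)) = (161130 + 5*186**2*(-1 + 186))*(-201525 - 58/(62*7)) = (161130 + 5*34596*185)*(-201525 - 58/434) = (161130 + 32001300)*(-201525 - 58*1/434) = 32162430*(-201525 - 29/217) = 32162430*(-43730954/217) = -1406493746858220/217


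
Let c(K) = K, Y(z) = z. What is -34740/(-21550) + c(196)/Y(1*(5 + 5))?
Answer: 45712/2155 ≈ 21.212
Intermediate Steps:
-34740/(-21550) + c(196)/Y(1*(5 + 5)) = -34740/(-21550) + 196/((1*(5 + 5))) = -34740*(-1/21550) + 196/((1*10)) = 3474/2155 + 196/10 = 3474/2155 + 196*(⅒) = 3474/2155 + 98/5 = 45712/2155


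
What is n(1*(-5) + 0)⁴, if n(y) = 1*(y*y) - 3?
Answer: 234256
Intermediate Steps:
n(y) = -3 + y² (n(y) = 1*y² - 3 = y² - 3 = -3 + y²)
n(1*(-5) + 0)⁴ = (-3 + (1*(-5) + 0)²)⁴ = (-3 + (-5 + 0)²)⁴ = (-3 + (-5)²)⁴ = (-3 + 25)⁴ = 22⁴ = 234256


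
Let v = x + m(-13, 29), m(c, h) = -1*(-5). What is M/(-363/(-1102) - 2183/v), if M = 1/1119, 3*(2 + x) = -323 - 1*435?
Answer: 825398/8380062315 ≈ 9.8495e-5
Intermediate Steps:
m(c, h) = 5
x = -764/3 (x = -2 + (-323 - 1*435)/3 = -2 + (-323 - 435)/3 = -2 + (⅓)*(-758) = -2 - 758/3 = -764/3 ≈ -254.67)
v = -749/3 (v = -764/3 + 5 = -749/3 ≈ -249.67)
M = 1/1119 ≈ 0.00089366
M/(-363/(-1102) - 2183/v) = 1/(1119*(-363/(-1102) - 2183/(-749/3))) = 1/(1119*(-363*(-1/1102) - 2183*(-3/749))) = 1/(1119*(363/1102 + 6549/749)) = 1/(1119*(7488885/825398)) = (1/1119)*(825398/7488885) = 825398/8380062315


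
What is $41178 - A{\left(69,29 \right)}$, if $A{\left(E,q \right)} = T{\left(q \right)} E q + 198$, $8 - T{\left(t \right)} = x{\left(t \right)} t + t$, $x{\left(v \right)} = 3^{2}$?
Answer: $605262$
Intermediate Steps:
$x{\left(v \right)} = 9$
$T{\left(t \right)} = 8 - 10 t$ ($T{\left(t \right)} = 8 - \left(9 t + t\right) = 8 - 10 t$)
$A{\left(E,q \right)} = 198 + E q \left(8 - 10 q\right)$ ($A{\left(E,q \right)} = \left(8 - 10 q\right) E q + 198 = E \left(8 - 10 q\right) q + 198 = E q \left(8 - 10 q\right) + 198 = 198 + E q \left(8 - 10 q\right)$)
$41178 - A{\left(69,29 \right)} = 41178 - \left(198 - 138 \cdot 29 \left(-4 + 5 \cdot 29\right)\right) = 41178 - \left(198 - 138 \cdot 29 \left(-4 + 145\right)\right) = 41178 - \left(198 - 138 \cdot 29 \cdot 141\right) = 41178 - \left(198 - 564282\right) = 41178 - -564084 = 41178 + 564084 = 605262$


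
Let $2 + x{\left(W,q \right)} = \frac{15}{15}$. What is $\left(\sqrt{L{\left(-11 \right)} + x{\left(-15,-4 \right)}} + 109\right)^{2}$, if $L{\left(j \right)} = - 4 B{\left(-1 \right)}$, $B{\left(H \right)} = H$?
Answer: $\left(109 + \sqrt{3}\right)^{2} \approx 12262.0$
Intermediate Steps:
$x{\left(W,q \right)} = -1$ ($x{\left(W,q \right)} = -2 + \frac{15}{15} = -2 + 15 \cdot \frac{1}{15} = -2 + 1 = -1$)
$L{\left(j \right)} = 4$ ($L{\left(j \right)} = \left(-4\right) \left(-1\right) = 4$)
$\left(\sqrt{L{\left(-11 \right)} + x{\left(-15,-4 \right)}} + 109\right)^{2} = \left(\sqrt{4 - 1} + 109\right)^{2} = \left(\sqrt{3} + 109\right)^{2} = \left(109 + \sqrt{3}\right)^{2}$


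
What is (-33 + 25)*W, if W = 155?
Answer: -1240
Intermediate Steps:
(-33 + 25)*W = (-33 + 25)*155 = -8*155 = -1240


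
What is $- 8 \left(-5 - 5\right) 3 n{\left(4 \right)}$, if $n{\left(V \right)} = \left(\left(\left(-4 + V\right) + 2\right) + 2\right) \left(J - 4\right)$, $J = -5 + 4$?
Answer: $-4800$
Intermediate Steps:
$J = -1$
$n{\left(V \right)} = - 5 V$ ($n{\left(V \right)} = \left(\left(\left(-4 + V\right) + 2\right) + 2\right) \left(-1 - 4\right) = \left(\left(-2 + V\right) + 2\right) \left(-5\right) = V \left(-5\right) = - 5 V$)
$- 8 \left(-5 - 5\right) 3 n{\left(4 \right)} = - 8 \left(-5 - 5\right) 3 \left(\left(-5\right) 4\right) = - 8 \left(\left(-10\right) 3\right) \left(-20\right) = \left(-8\right) \left(-30\right) \left(-20\right) = 240 \left(-20\right) = -4800$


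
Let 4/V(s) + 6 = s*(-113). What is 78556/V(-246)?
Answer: 545807088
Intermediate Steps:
V(s) = 4/(-6 - 113*s) (V(s) = 4/(-6 + s*(-113)) = 4/(-6 - 113*s))
78556/V(-246) = 78556/((-4/(6 + 113*(-246)))) = 78556/((-4/(6 - 27798))) = 78556/((-4/(-27792))) = 78556/((-4*(-1/27792))) = 78556/(1/6948) = 78556*6948 = 545807088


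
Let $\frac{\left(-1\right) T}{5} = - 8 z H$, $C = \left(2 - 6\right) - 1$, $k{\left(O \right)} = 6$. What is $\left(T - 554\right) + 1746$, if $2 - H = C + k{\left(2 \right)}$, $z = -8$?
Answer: $872$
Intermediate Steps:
$C = -5$ ($C = \left(2 - 6\right) - 1 = -4 - 1 = -5$)
$H = 1$ ($H = 2 - \left(-5 + 6\right) = 2 - 1 = 1$)
$T = -320$ ($T = - 5 \left(-8\right) \left(-8\right) 1 = - 5 \cdot 64 \cdot 1 = \left(-5\right) 64 = -320$)
$\left(T - 554\right) + 1746 = \left(-320 - 554\right) + 1746 = -874 + 1746 = 872$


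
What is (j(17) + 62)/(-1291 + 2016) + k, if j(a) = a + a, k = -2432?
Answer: -1763104/725 ≈ -2431.9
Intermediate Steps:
j(a) = 2*a
(j(17) + 62)/(-1291 + 2016) + k = (2*17 + 62)/(-1291 + 2016) - 2432 = (34 + 62)/725 - 2432 = 96*(1/725) - 2432 = 96/725 - 2432 = -1763104/725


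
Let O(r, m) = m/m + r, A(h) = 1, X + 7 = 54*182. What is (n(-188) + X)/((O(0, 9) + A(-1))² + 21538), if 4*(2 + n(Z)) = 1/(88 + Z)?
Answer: 3927599/8616800 ≈ 0.45581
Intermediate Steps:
X = 9821 (X = -7 + 54*182 = -7 + 9828 = 9821)
O(r, m) = 1 + r
n(Z) = -2 + 1/(4*(88 + Z))
(n(-188) + X)/((O(0, 9) + A(-1))² + 21538) = ((-703 - 8*(-188))/(4*(88 - 188)) + 9821)/(((1 + 0) + 1)² + 21538) = ((¼)*(-703 + 1504)/(-100) + 9821)/((1 + 1)² + 21538) = ((¼)*(-1/100)*801 + 9821)/(2² + 21538) = (-801/400 + 9821)/(4 + 21538) = (3927599/400)/21542 = (3927599/400)*(1/21542) = 3927599/8616800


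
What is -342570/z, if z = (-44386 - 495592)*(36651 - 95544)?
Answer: -57095/5300154059 ≈ -1.0772e-5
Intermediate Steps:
z = 31800924354 (z = -539978*(-58893) = 31800924354)
-342570/z = -342570/31800924354 = -342570*1/31800924354 = -57095/5300154059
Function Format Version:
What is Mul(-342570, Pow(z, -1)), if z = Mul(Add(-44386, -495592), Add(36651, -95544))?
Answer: Rational(-57095, 5300154059) ≈ -1.0772e-5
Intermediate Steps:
z = 31800924354 (z = Mul(-539978, -58893) = 31800924354)
Mul(-342570, Pow(z, -1)) = Mul(-342570, Pow(31800924354, -1)) = Mul(-342570, Rational(1, 31800924354)) = Rational(-57095, 5300154059)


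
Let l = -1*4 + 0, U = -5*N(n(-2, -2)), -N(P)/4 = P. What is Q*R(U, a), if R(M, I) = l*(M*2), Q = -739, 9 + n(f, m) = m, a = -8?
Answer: -1300640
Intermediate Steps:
n(f, m) = -9 + m
N(P) = -4*P
U = -220 (U = -(-20)*(-9 - 2) = -(-20)*(-11) = -5*44 = -220)
l = -4 (l = -4 + 0 = -4)
R(M, I) = -8*M (R(M, I) = -4*M*2 = -8*M)
Q*R(U, a) = -(-5912)*(-220) = -739*1760 = -1300640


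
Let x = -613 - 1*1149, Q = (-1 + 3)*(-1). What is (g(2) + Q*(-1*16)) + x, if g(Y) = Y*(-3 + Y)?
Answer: -1732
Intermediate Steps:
Q = -2 (Q = 2*(-1) = -2)
x = -1762 (x = -613 - 1149 = -1762)
(g(2) + Q*(-1*16)) + x = (2*(-3 + 2) - (-2)*16) - 1762 = (2*(-1) - 2*(-16)) - 1762 = (-2 + 32) - 1762 = 30 - 1762 = -1732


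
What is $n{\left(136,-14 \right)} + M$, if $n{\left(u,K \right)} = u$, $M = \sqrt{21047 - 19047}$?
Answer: $136 + 20 \sqrt{5} \approx 180.72$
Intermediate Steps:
$M = 20 \sqrt{5}$ ($M = \sqrt{2000} = 20 \sqrt{5} \approx 44.721$)
$n{\left(136,-14 \right)} + M = 136 + 20 \sqrt{5}$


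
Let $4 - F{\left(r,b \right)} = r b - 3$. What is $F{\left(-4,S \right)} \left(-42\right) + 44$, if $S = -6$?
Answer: $758$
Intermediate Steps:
$F{\left(r,b \right)} = 7 - b r$ ($F{\left(r,b \right)} = 4 - \left(r b - 3\right) = 4 - \left(b r - 3\right) = 4 - \left(-3 + b r\right) = 7 - b r$)
$F{\left(-4,S \right)} \left(-42\right) + 44 = \left(7 - \left(-6\right) \left(-4\right)\right) \left(-42\right) + 44 = \left(7 - 24\right) \left(-42\right) + 44 = \left(-17\right) \left(-42\right) + 44 = 714 + 44 = 758$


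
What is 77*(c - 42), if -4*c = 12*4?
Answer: -4158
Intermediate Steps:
c = -12 (c = -3*4 = -1/4*48 = -12)
77*(c - 42) = 77*(-12 - 42) = 77*(-54) = -4158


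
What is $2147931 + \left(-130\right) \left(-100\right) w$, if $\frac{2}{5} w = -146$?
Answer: $-2597069$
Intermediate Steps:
$w = -365$ ($w = \frac{5}{2} \left(-146\right) = -365$)
$2147931 + \left(-130\right) \left(-100\right) w = 2147931 + \left(-130\right) \left(-100\right) \left(-365\right) = 2147931 + 13000 \left(-365\right) = 2147931 - 4745000 = -2597069$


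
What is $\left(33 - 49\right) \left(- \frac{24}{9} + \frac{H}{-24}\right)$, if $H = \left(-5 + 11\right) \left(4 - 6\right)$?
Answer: $\frac{104}{3} \approx 34.667$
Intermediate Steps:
$H = -12$ ($H = 6 \left(-2\right) = -12$)
$\left(33 - 49\right) \left(- \frac{24}{9} + \frac{H}{-24}\right) = \left(33 - 49\right) \left(- \frac{24}{9} - \frac{12}{-24}\right) = - 16 \left(\left(-24\right) \frac{1}{9} - - \frac{1}{2}\right) = - 16 \left(- \frac{8}{3} + \frac{1}{2}\right) = \left(-16\right) \left(- \frac{13}{6}\right) = \frac{104}{3}$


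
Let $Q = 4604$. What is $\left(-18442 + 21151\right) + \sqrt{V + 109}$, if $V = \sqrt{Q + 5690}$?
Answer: $2709 + \sqrt{109 + \sqrt{10294}} \approx 2723.5$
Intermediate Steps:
$V = \sqrt{10294}$ ($V = \sqrt{4604 + 5690} = \sqrt{10294} \approx 101.46$)
$\left(-18442 + 21151\right) + \sqrt{V + 109} = \left(-18442 + 21151\right) + \sqrt{\sqrt{10294} + 109} = 2709 + \sqrt{109 + \sqrt{10294}}$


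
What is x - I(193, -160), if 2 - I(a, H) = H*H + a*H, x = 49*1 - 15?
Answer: -5248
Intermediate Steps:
x = 34 (x = 49 - 15 = 34)
I(a, H) = 2 - H² - H*a (I(a, H) = 2 - (H*H + a*H) = 2 - (H² + H*a) = 2 + (-H² - H*a) = 2 - H² - H*a)
x - I(193, -160) = 34 - (2 - 1*(-160)² - 1*(-160)*193) = 34 - (2 - 1*25600 + 30880) = 34 - (2 - 25600 + 30880) = 34 - 1*5282 = 34 - 5282 = -5248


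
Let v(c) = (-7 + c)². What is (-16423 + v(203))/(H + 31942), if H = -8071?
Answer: 7331/7957 ≈ 0.92133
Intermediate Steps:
(-16423 + v(203))/(H + 31942) = (-16423 + (-7 + 203)²)/(-8071 + 31942) = (-16423 + 196²)/23871 = (-16423 + 38416)*(1/23871) = 21993*(1/23871) = 7331/7957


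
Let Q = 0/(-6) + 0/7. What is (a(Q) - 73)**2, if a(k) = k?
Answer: 5329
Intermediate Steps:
Q = 0 (Q = 0*(-1/6) + 0*(1/7) = 0 + 0 = 0)
(a(Q) - 73)**2 = (0 - 73)**2 = (-73)**2 = 5329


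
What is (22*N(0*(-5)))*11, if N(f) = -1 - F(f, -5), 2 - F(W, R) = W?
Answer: -726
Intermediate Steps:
F(W, R) = 2 - W
N(f) = -3 + f (N(f) = -1 - (2 - f) = -1 + (-2 + f) = -3 + f)
(22*N(0*(-5)))*11 = (22*(-3 + 0*(-5)))*11 = (22*(-3 + 0))*11 = (22*(-3))*11 = -66*11 = -726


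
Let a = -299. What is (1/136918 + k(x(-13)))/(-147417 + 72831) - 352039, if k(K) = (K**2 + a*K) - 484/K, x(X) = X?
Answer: -46736056231864265/132758157324 ≈ -3.5204e+5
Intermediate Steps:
k(K) = K**2 - 484/K - 299*K (k(K) = (K**2 - 299*K) - 484/K = K**2 - 484/K - 299*K)
(1/136918 + k(x(-13)))/(-147417 + 72831) - 352039 = (1/136918 + (-484 + (-13)**2*(-299 - 13))/(-13))/(-147417 + 72831) - 352039 = (1/136918 - (-484 + 169*(-312))/13)/(-74586) - 352039 = (1/136918 - (-484 - 52728)/13)*(-1/74586) - 352039 = (1/136918 - 1/13*(-53212))*(-1/74586) - 352039 = (1/136918 + 53212/13)*(-1/74586) - 352039 = (7285680629/1779934)*(-1/74586) - 352039 = -7285680629/132758157324 - 352039 = -46736056231864265/132758157324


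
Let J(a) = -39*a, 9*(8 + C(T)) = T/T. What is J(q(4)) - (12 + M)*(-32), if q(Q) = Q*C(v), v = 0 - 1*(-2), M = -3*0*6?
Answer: 4844/3 ≈ 1614.7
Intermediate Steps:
M = 0 (M = 0*6 = 0)
v = 2 (v = 0 + 2 = 2)
C(T) = -71/9 (C(T) = -8 + (T/T)/9 = -8 + (⅑)*1 = -8 + ⅑ = -71/9)
q(Q) = -71*Q/9 (q(Q) = Q*(-71/9) = -71*Q/9)
J(q(4)) - (12 + M)*(-32) = -(-923)*4/3 - (12 + 0)*(-32) = -39*(-284/9) - 12*(-32) = 3692/3 - 1*(-384) = 3692/3 + 384 = 4844/3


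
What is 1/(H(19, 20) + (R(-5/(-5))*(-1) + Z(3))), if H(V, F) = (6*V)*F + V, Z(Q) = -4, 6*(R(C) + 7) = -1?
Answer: 6/13813 ≈ 0.00043437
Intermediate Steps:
R(C) = -43/6 (R(C) = -7 + (1/6)*(-1) = -7 - 1/6 = -43/6)
H(V, F) = V + 6*F*V (H(V, F) = 6*F*V + V = V + 6*F*V)
1/(H(19, 20) + (R(-5/(-5))*(-1) + Z(3))) = 1/(19*(1 + 6*20) + (-43/6*(-1) - 4)) = 1/(19*(1 + 120) + (43/6 - 4)) = 1/(19*121 + 19/6) = 1/(2299 + 19/6) = 1/(13813/6) = 6/13813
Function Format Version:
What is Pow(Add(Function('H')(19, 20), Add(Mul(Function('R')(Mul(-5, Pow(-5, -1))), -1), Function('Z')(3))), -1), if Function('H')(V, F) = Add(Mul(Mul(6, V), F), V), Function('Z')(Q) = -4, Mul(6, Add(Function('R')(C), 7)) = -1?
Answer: Rational(6, 13813) ≈ 0.00043437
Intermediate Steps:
Function('R')(C) = Rational(-43, 6) (Function('R')(C) = Add(-7, Mul(Rational(1, 6), -1)) = Add(-7, Rational(-1, 6)) = Rational(-43, 6))
Function('H')(V, F) = Add(V, Mul(6, F, V)) (Function('H')(V, F) = Add(Mul(6, F, V), V) = Add(V, Mul(6, F, V)))
Pow(Add(Function('H')(19, 20), Add(Mul(Function('R')(Mul(-5, Pow(-5, -1))), -1), Function('Z')(3))), -1) = Pow(Add(Mul(19, Add(1, Mul(6, 20))), Add(Mul(Rational(-43, 6), -1), -4)), -1) = Pow(Add(Mul(19, Add(1, 120)), Add(Rational(43, 6), -4)), -1) = Pow(Add(Mul(19, 121), Rational(19, 6)), -1) = Pow(Add(2299, Rational(19, 6)), -1) = Pow(Rational(13813, 6), -1) = Rational(6, 13813)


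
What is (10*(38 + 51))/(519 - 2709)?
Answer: -89/219 ≈ -0.40639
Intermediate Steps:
(10*(38 + 51))/(519 - 2709) = (10*89)/(-2190) = 890*(-1/2190) = -89/219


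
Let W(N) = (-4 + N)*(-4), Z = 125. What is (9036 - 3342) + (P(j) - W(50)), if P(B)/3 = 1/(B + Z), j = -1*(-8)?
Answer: 781777/133 ≈ 5878.0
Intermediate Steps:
j = 8
W(N) = 16 - 4*N
P(B) = 3/(125 + B) (P(B) = 3/(B + 125) = 3/(125 + B))
(9036 - 3342) + (P(j) - W(50)) = (9036 - 3342) + (3/(125 + 8) - (16 - 4*50)) = 5694 + (3/133 - (16 - 200)) = 5694 + (3*(1/133) - 1*(-184)) = 5694 + (3/133 + 184) = 5694 + 24475/133 = 781777/133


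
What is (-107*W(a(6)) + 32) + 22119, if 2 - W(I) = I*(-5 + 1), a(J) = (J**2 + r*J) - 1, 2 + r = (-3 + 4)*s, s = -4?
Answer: 22365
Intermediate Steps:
r = -6 (r = -2 + (-3 + 4)*(-4) = -2 + 1*(-4) = -2 - 4 = -6)
a(J) = -1 + J**2 - 6*J (a(J) = (J**2 - 6*J) - 1 = -1 + J**2 - 6*J)
W(I) = 2 + 4*I (W(I) = 2 - I*(-5 + 1) = 2 - I*(-4) = 2 - (-4)*I = 2 + 4*I)
(-107*W(a(6)) + 32) + 22119 = (-107*(2 + 4*(-1 + 6**2 - 6*6)) + 32) + 22119 = (-107*(2 + 4*(-1 + 36 - 36)) + 32) + 22119 = (-107*(2 + 4*(-1)) + 32) + 22119 = (-107*(2 - 4) + 32) + 22119 = (-107*(-2) + 32) + 22119 = (214 + 32) + 22119 = 246 + 22119 = 22365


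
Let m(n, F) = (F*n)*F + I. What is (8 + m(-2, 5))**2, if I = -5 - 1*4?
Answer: 2601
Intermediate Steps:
I = -9 (I = -5 - 4 = -9)
m(n, F) = -9 + n*F**2 (m(n, F) = (F*n)*F - 9 = n*F**2 - 9 = -9 + n*F**2)
(8 + m(-2, 5))**2 = (8 + (-9 - 2*5**2))**2 = (8 + (-9 - 2*25))**2 = (8 + (-9 - 50))**2 = (8 - 59)**2 = (-51)**2 = 2601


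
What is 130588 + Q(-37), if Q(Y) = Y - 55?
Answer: 130496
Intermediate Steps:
Q(Y) = -55 + Y
130588 + Q(-37) = 130588 + (-55 - 37) = 130588 - 92 = 130496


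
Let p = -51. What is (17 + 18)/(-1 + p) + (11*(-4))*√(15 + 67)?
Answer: -35/52 - 44*√82 ≈ -399.11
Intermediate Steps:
(17 + 18)/(-1 + p) + (11*(-4))*√(15 + 67) = (17 + 18)/(-1 - 51) + (11*(-4))*√(15 + 67) = 35/(-52) - 44*√82 = 35*(-1/52) - 44*√82 = -35/52 - 44*√82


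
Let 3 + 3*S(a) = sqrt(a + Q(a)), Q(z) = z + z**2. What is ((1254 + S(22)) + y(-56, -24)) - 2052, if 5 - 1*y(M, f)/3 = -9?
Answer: -757 + 4*sqrt(33)/3 ≈ -749.34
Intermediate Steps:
y(M, f) = 42 (y(M, f) = 15 - 3*(-9) = 15 + 27 = 42)
S(a) = -1 + sqrt(a + a*(1 + a))/3
((1254 + S(22)) + y(-56, -24)) - 2052 = ((1254 + (-1 + sqrt(22*(2 + 22))/3)) + 42) - 2052 = ((1254 + (-1 + sqrt(22*24)/3)) + 42) - 2052 = ((1254 + (-1 + sqrt(528)/3)) + 42) - 2052 = ((1254 + (-1 + (4*sqrt(33))/3)) + 42) - 2052 = ((1254 + (-1 + 4*sqrt(33)/3)) + 42) - 2052 = ((1253 + 4*sqrt(33)/3) + 42) - 2052 = (1295 + 4*sqrt(33)/3) - 2052 = -757 + 4*sqrt(33)/3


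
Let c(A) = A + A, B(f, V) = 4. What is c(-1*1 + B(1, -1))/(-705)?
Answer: -2/235 ≈ -0.0085106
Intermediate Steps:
c(A) = 2*A
c(-1*1 + B(1, -1))/(-705) = (2*(-1*1 + 4))/(-705) = (2*(-1 + 4))*(-1/705) = (2*3)*(-1/705) = 6*(-1/705) = -2/235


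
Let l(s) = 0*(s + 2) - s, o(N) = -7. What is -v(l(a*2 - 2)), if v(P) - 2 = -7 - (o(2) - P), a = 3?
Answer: 2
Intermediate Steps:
l(s) = -s (l(s) = 0*(2 + s) - s = 0 - s = -s)
v(P) = 2 + P (v(P) = 2 + (-7 - (-7 - P)) = 2 + (-7 + (7 + P)) = 2 + P)
-v(l(a*2 - 2)) = -(2 - (3*2 - 2)) = -(2 - (6 - 2)) = -(2 - 1*4) = -(2 - 4) = -1*(-2) = 2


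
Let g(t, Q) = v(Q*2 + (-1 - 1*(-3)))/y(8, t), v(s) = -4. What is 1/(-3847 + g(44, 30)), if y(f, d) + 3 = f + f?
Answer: -13/50015 ≈ -0.00025992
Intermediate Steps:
y(f, d) = -3 + 2*f (y(f, d) = -3 + (f + f) = -3 + 2*f)
g(t, Q) = -4/13 (g(t, Q) = -4/(-3 + 2*8) = -4/(-3 + 16) = -4/13)
1/(-3847 + g(44, 30)) = 1/(-3847 - 4/13) = 1/(-50015/13) = -13/50015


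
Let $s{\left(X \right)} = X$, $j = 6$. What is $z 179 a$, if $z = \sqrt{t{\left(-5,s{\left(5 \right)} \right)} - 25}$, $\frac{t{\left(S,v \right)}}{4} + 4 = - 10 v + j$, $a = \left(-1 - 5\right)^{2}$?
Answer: $6444 i \sqrt{217} \approx 94926.0 i$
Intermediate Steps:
$a = 36$ ($a = \left(-6\right)^{2} = 36$)
$t{\left(S,v \right)} = 8 - 40 v$ ($t{\left(S,v \right)} = -16 + 4 \left(- 10 v + 6\right) = -16 + 4 \left(6 - 10 v\right) = -16 - \left(-24 + 40 v\right) = 8 - 40 v$)
$z = i \sqrt{217}$ ($z = \sqrt{\left(8 - 200\right) - 25} = \sqrt{-192 - 25} = \sqrt{-217} = i \sqrt{217} \approx 14.731 i$)
$z 179 a = i \sqrt{217} \cdot 179 \cdot 36 = 179 i \sqrt{217} \cdot 36 = 6444 i \sqrt{217}$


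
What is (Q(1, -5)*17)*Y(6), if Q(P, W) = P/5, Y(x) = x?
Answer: 102/5 ≈ 20.400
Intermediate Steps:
Q(P, W) = P/5 (Q(P, W) = P*(⅕) = P/5)
(Q(1, -5)*17)*Y(6) = (((⅕)*1)*17)*6 = ((⅕)*17)*6 = (17/5)*6 = 102/5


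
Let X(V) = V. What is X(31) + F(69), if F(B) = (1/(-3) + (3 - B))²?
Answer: 39880/9 ≈ 4431.1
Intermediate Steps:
F(B) = (8/3 - B)² (F(B) = (-⅓ + (3 - B))² = (8/3 - B)²)
X(31) + F(69) = 31 + (-8 + 3*69)²/9 = 31 + (-8 + 207)²/9 = 31 + (⅑)*199² = 31 + (⅑)*39601 = 31 + 39601/9 = 39880/9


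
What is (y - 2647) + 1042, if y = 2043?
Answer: 438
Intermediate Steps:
(y - 2647) + 1042 = (2043 - 2647) + 1042 = -604 + 1042 = 438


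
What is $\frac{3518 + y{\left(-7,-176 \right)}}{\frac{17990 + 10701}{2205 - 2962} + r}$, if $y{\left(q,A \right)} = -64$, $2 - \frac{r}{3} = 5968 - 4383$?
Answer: $- \frac{1307339}{1811842} \approx -0.72155$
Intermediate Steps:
$r = -4749$ ($r = 6 - 3 \left(5968 - 4383\right) = 6 - 4755 = -4749$)
$\frac{3518 + y{\left(-7,-176 \right)}}{\frac{17990 + 10701}{2205 - 2962} + r} = \frac{3518 - 64}{\frac{17990 + 10701}{2205 - 2962} - 4749} = \frac{3454}{\frac{28691}{-757} - 4749} = \frac{3454}{28691 \left(- \frac{1}{757}\right) - 4749} = \frac{3454}{- \frac{28691}{757} - 4749} = \frac{3454}{- \frac{3623684}{757}} = 3454 \left(- \frac{757}{3623684}\right) = - \frac{1307339}{1811842}$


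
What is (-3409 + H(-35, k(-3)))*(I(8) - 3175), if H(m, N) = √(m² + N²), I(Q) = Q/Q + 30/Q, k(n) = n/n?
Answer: 43229529/4 - 12681*√1226/4 ≈ 1.0696e+7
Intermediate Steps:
k(n) = 1
I(Q) = 1 + 30/Q
H(m, N) = √(N² + m²)
(-3409 + H(-35, k(-3)))*(I(8) - 3175) = (-3409 + √(1² + (-35)²))*((30 + 8)/8 - 3175) = (-3409 + √(1 + 1225))*((⅛)*38 - 3175) = (-3409 + √1226)*(19/4 - 3175) = (-3409 + √1226)*(-12681/4) = 43229529/4 - 12681*√1226/4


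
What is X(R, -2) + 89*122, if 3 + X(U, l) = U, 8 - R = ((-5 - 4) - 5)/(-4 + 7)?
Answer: 32603/3 ≈ 10868.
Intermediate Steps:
R = 38/3 (R = 8 - ((-5 - 4) - 5)/(-4 + 7) = 8 - (-9 - 5)/3 = 8 - (-14)/3 = 8 - 1*(-14/3) = 8 + 14/3 = 38/3 ≈ 12.667)
X(U, l) = -3 + U
X(R, -2) + 89*122 = (-3 + 38/3) + 89*122 = 29/3 + 10858 = 32603/3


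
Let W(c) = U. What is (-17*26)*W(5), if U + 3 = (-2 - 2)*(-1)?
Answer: -442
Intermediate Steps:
U = 1 (U = -3 + (-2 - 2)*(-1) = -3 - 4*(-1) = -3 + 4 = 1)
W(c) = 1
(-17*26)*W(5) = -17*26*1 = -442*1 = -442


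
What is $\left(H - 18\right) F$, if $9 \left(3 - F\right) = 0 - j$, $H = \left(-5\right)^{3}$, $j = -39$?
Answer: $\frac{572}{3} \approx 190.67$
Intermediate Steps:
$H = -125$
$F = - \frac{4}{3}$ ($F = 3 - \frac{0 - -39}{9} = 3 - \frac{0 + 39}{9} = 3 - \frac{13}{3} = - \frac{4}{3} \approx -1.3333$)
$\left(H - 18\right) F = \left(-125 - 18\right) \left(- \frac{4}{3}\right) = \left(-143\right) \left(- \frac{4}{3}\right) = \frac{572}{3}$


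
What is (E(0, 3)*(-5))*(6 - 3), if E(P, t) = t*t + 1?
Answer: -150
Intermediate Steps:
E(P, t) = 1 + t² (E(P, t) = t² + 1 = 1 + t²)
(E(0, 3)*(-5))*(6 - 3) = ((1 + 3²)*(-5))*(6 - 3) = ((1 + 9)*(-5))*3 = (10*(-5))*3 = -50*3 = -150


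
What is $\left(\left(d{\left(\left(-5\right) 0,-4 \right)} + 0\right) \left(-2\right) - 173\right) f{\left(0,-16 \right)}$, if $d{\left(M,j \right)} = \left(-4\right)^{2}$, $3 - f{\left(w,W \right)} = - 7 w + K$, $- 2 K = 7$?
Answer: $- \frac{2665}{2} \approx -1332.5$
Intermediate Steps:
$K = - \frac{7}{2}$ ($K = \left(- \frac{1}{2}\right) 7 = - \frac{7}{2} \approx -3.5$)
$f{\left(w,W \right)} = \frac{13}{2} + 7 w$ ($f{\left(w,W \right)} = 3 - \left(- 7 w - \frac{7}{2}\right) = 3 - \left(- \frac{7}{2} - 7 w\right) = 3 + \left(\frac{7}{2} + 7 w\right) = \frac{13}{2} + 7 w$)
$d{\left(M,j \right)} = 16$
$\left(\left(d{\left(\left(-5\right) 0,-4 \right)} + 0\right) \left(-2\right) - 173\right) f{\left(0,-16 \right)} = \left(\left(16 + 0\right) \left(-2\right) - 173\right) \left(\frac{13}{2} + 7 \cdot 0\right) = \left(16 \left(-2\right) - 173\right) \left(\frac{13}{2} + 0\right) = \left(-32 - 173\right) \frac{13}{2} = \left(-205\right) \frac{13}{2} = - \frac{2665}{2}$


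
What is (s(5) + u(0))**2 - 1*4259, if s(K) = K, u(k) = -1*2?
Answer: -4250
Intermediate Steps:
u(k) = -2
(s(5) + u(0))**2 - 1*4259 = (5 - 2)**2 - 1*4259 = 3**2 - 4259 = 9 - 4259 = -4250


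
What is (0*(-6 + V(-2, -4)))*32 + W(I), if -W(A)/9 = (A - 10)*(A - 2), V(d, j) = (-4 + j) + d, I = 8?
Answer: 108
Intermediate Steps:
V(d, j) = -4 + d + j
W(A) = -9*(-10 + A)*(-2 + A) (W(A) = -9*(A - 10)*(A - 2) = -9*(-10 + A)*(-2 + A))
(0*(-6 + V(-2, -4)))*32 + W(I) = (0*(-6 + (-4 - 2 - 4)))*32 + (-180 - 9*8² + 108*8) = (0*(-6 - 10))*32 + (-180 - 9*64 + 864) = (0*(-16))*32 + (-180 - 576 + 864) = 0*32 + 108 = 0 + 108 = 108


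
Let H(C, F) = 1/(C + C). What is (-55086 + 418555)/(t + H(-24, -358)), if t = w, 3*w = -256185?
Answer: -17446512/4098961 ≈ -4.2563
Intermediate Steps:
w = -85395 (w = (1/3)*(-256185) = -85395)
t = -85395
H(C, F) = 1/(2*C)
(-55086 + 418555)/(t + H(-24, -358)) = (-55086 + 418555)/(-85395 + (1/2)/(-24)) = 363469/(-85395 + (1/2)*(-1/24)) = 363469/(-85395 - 1/48) = 363469/(-4098961/48) = 363469*(-48/4098961) = -17446512/4098961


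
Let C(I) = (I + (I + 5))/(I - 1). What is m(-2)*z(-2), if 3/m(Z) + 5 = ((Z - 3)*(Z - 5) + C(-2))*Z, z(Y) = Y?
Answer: 18/223 ≈ 0.080717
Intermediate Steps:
C(I) = (5 + 2*I)/(-1 + I) (C(I) = (I + (5 + I))/(-1 + I) = (5 + 2*I)/(-1 + I))
m(Z) = 3/(-5 + Z*(-⅓ + (-5 + Z)*(-3 + Z))) (m(Z) = 3/(-5 + ((Z - 3)*(Z - 5) + (5 + 2*(-2))/(-1 - 2))*Z) = 3/(-5 + ((-3 + Z)*(-5 + Z) + (5 - 4)/(-3))*Z) = 3/(-5 + ((-5 + Z)*(-3 + Z) - ⅓*1)*Z) = 3/(-5 + ((-5 + Z)*(-3 + Z) - ⅓)*Z) = 3/(-5 + (-⅓ + (-5 + Z)*(-3 + Z))*Z) = 3/(-5 + Z*(-⅓ + (-5 + Z)*(-3 + Z))))
m(-2)*z(-2) = (9/(-15 - 24*(-2)² + 3*(-2)³ + 44*(-2)))*(-2) = (9/(-15 - 24*4 + 3*(-8) - 88))*(-2) = (9/(-15 - 96 - 24 - 88))*(-2) = (9/(-223))*(-2) = (9*(-1/223))*(-2) = -9/223*(-2) = 18/223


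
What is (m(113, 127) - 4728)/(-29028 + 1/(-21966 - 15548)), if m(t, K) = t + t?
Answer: 168888028/1088956393 ≈ 0.15509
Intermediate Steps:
m(t, K) = 2*t
(m(113, 127) - 4728)/(-29028 + 1/(-21966 - 15548)) = (2*113 - 4728)/(-29028 + 1/(-21966 - 15548)) = (226 - 4728)/(-29028 + 1/(-37514)) = -4502/(-29028 - 1/37514) = -4502/(-1088956393/37514) = -4502*(-37514/1088956393) = 168888028/1088956393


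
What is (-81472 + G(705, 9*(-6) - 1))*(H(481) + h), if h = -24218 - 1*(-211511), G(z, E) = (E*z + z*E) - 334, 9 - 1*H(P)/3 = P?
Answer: -29620615212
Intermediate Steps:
H(P) = 27 - 3*P
G(z, E) = -334 + 2*E*z (G(z, E) = (E*z + E*z) - 334 = 2*E*z - 334 = -334 + 2*E*z)
h = 187293 (h = -24218 + 211511 = 187293)
(-81472 + G(705, 9*(-6) - 1))*(H(481) + h) = (-81472 + (-334 + 2*(9*(-6) - 1)*705))*((27 - 3*481) + 187293) = (-81472 + (-334 + 2*(-54 - 1)*705))*((27 - 1443) + 187293) = (-81472 + (-334 + 2*(-55)*705))*(-1416 + 187293) = (-81472 + (-334 - 77550))*185877 = (-81472 - 77884)*185877 = -159356*185877 = -29620615212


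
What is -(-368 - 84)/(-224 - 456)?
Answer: -113/170 ≈ -0.66471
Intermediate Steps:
-(-368 - 84)/(-224 - 456) = -(-452)/(-680) = -(-452)*(-1)/680 = -1*113/170 = -113/170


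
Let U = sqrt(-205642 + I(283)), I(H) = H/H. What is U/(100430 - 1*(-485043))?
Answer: 3*I*sqrt(22849)/585473 ≈ 0.00077455*I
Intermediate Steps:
I(H) = 1
U = 3*I*sqrt(22849) (U = sqrt(-205642 + 1) = sqrt(-205641) = 3*I*sqrt(22849) ≈ 453.48*I)
U/(100430 - 1*(-485043)) = (3*I*sqrt(22849))/(100430 - 1*(-485043)) = (3*I*sqrt(22849))/(100430 + 485043) = (3*I*sqrt(22849))/585473 = (3*I*sqrt(22849))*(1/585473) = 3*I*sqrt(22849)/585473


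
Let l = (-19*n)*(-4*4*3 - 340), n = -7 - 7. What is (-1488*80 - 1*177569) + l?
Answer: -399817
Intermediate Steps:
n = -14
l = -103208 (l = (-19*(-14))*(-4*4*3 - 340) = 266*(-16*3 - 340) = 266*(-48 - 340) = 266*(-388) = -103208)
(-1488*80 - 1*177569) + l = (-1488*80 - 1*177569) - 103208 = (-119040 - 177569) - 103208 = -296609 - 103208 = -399817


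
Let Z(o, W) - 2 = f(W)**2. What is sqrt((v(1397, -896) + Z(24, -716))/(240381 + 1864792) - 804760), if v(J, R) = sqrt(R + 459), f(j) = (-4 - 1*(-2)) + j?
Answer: sqrt(-3566496748665046042 + 2105173*I*sqrt(437))/2105173 ≈ 5.5346e-9 + 897.08*I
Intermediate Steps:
f(j) = -2 + j (f(j) = (-4 + 2) + j = -2 + j)
v(J, R) = sqrt(459 + R)
Z(o, W) = 2 + (-2 + W)**2
sqrt((v(1397, -896) + Z(24, -716))/(240381 + 1864792) - 804760) = sqrt((sqrt(459 - 896) + (2 + (-2 - 716)**2))/(240381 + 1864792) - 804760) = sqrt((sqrt(-437) + (2 + (-718)**2))/2105173 - 804760) = sqrt((I*sqrt(437) + (2 + 515524))*(1/2105173) - 804760) = sqrt((I*sqrt(437) + 515526)*(1/2105173) - 804760) = sqrt((515526 + I*sqrt(437))*(1/2105173) - 804760) = sqrt((515526/2105173 + I*sqrt(437)/2105173) - 804760) = sqrt(-1694158507954/2105173 + I*sqrt(437)/2105173)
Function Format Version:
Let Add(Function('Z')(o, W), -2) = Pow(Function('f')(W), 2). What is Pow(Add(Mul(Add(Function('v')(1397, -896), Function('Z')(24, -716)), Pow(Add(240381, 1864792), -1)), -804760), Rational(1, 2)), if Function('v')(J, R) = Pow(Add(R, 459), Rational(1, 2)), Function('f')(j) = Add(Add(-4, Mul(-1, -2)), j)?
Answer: Mul(Rational(1, 2105173), Pow(Add(-3566496748665046042, Mul(2105173, I, Pow(437, Rational(1, 2)))), Rational(1, 2))) ≈ Add(5.5346e-9, Mul(897.08, I))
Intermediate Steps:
Function('f')(j) = Add(-2, j) (Function('f')(j) = Add(Add(-4, 2), j) = Add(-2, j))
Function('v')(J, R) = Pow(Add(459, R), Rational(1, 2))
Function('Z')(o, W) = Add(2, Pow(Add(-2, W), 2))
Pow(Add(Mul(Add(Function('v')(1397, -896), Function('Z')(24, -716)), Pow(Add(240381, 1864792), -1)), -804760), Rational(1, 2)) = Pow(Add(Mul(Add(Pow(Add(459, -896), Rational(1, 2)), Add(2, Pow(Add(-2, -716), 2))), Pow(Add(240381, 1864792), -1)), -804760), Rational(1, 2)) = Pow(Add(Mul(Add(Pow(-437, Rational(1, 2)), Add(2, Pow(-718, 2))), Pow(2105173, -1)), -804760), Rational(1, 2)) = Pow(Add(Mul(Add(Mul(I, Pow(437, Rational(1, 2))), Add(2, 515524)), Rational(1, 2105173)), -804760), Rational(1, 2)) = Pow(Add(Mul(Add(Mul(I, Pow(437, Rational(1, 2))), 515526), Rational(1, 2105173)), -804760), Rational(1, 2)) = Pow(Add(Mul(Add(515526, Mul(I, Pow(437, Rational(1, 2)))), Rational(1, 2105173)), -804760), Rational(1, 2)) = Pow(Add(Add(Rational(515526, 2105173), Mul(Rational(1, 2105173), I, Pow(437, Rational(1, 2)))), -804760), Rational(1, 2)) = Pow(Add(Rational(-1694158507954, 2105173), Mul(Rational(1, 2105173), I, Pow(437, Rational(1, 2)))), Rational(1, 2))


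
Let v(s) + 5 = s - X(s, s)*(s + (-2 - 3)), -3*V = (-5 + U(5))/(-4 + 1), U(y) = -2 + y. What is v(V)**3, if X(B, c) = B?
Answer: -138188413/531441 ≈ -260.03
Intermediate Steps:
V = -2/9 (V = -(-5 + (-2 + 5))/(3*(-4 + 1)) = -(-5 + 3)/(3*(-3)) = -(-2)*(-1)/(3*3) = -1/3*2/3 = -2/9 ≈ -0.22222)
v(s) = -5 + s - s*(-5 + s) (v(s) = -5 + (s - s*(s + (-2 - 3))) = -5 + (s - s*(s - 5)) = -5 + (s - s*(-5 + s)) = -5 + s - s*(-5 + s))
v(V)**3 = (-5 - (-2/9)**2 + 6*(-2/9))**3 = (-5 - 1*4/81 - 4/3)**3 = (-5 - 4/81 - 4/3)**3 = (-517/81)**3 = -138188413/531441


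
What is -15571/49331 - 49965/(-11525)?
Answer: 457073528/113707955 ≈ 4.0197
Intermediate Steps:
-15571/49331 - 49965/(-11525) = -15571*1/49331 - 49965*(-1/11525) = -15571/49331 + 9993/2305 = 457073528/113707955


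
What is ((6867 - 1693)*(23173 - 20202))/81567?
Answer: 15371954/81567 ≈ 188.46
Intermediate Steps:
((6867 - 1693)*(23173 - 20202))/81567 = (5174*2971)*(1/81567) = 15371954*(1/81567) = 15371954/81567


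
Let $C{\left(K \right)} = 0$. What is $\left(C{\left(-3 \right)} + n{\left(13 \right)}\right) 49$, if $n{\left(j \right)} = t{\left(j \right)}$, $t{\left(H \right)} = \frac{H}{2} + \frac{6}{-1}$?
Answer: $\frac{49}{2} \approx 24.5$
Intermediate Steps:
$t{\left(H \right)} = -6 + \frac{H}{2}$ ($t{\left(H \right)} = H \frac{1}{2} + 6 \left(-1\right) = \frac{H}{2} - 6 = -6 + \frac{H}{2}$)
$n{\left(j \right)} = -6 + \frac{j}{2}$
$\left(C{\left(-3 \right)} + n{\left(13 \right)}\right) 49 = \left(0 + \left(-6 + \frac{1}{2} \cdot 13\right)\right) 49 = \left(0 + \left(-6 + \frac{13}{2}\right)\right) 49 = \left(0 + \frac{1}{2}\right) 49 = \frac{1}{2} \cdot 49 = \frac{49}{2}$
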